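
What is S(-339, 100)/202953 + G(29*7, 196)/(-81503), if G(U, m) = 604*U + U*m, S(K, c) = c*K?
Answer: -11907506300/5513759453 ≈ -2.1596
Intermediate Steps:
S(K, c) = K*c
S(-339, 100)/202953 + G(29*7, 196)/(-81503) = -339*100/202953 + ((29*7)*(604 + 196))/(-81503) = -33900*1/202953 + (203*800)*(-1/81503) = -11300/67651 + 162400*(-1/81503) = -11300/67651 - 162400/81503 = -11907506300/5513759453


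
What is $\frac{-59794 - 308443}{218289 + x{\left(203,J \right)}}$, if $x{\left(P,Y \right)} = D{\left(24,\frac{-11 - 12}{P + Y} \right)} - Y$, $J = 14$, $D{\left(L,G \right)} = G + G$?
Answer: $- \frac{79907429}{47365629} \approx -1.687$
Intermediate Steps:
$D{\left(L,G \right)} = 2 G$
$x{\left(P,Y \right)} = - Y - \frac{46}{P + Y}$ ($x{\left(P,Y \right)} = 2 \frac{-11 - 12}{P + Y} - Y = 2 \left(- \frac{23}{P + Y}\right) - Y = - \frac{46}{P + Y} - Y = - Y - \frac{46}{P + Y}$)
$\frac{-59794 - 308443}{218289 + x{\left(203,J \right)}} = \frac{-59794 - 308443}{218289 + \frac{-46 - 14 \left(203 + 14\right)}{203 + 14}} = - \frac{368237}{218289 + \frac{-46 - 14 \cdot 217}{217}} = - \frac{368237}{218289 + \frac{-46 - 3038}{217}} = - \frac{368237}{218289 + \frac{1}{217} \left(-3084\right)} = - \frac{368237}{218289 - \frac{3084}{217}} = - \frac{368237}{\frac{47365629}{217}} = \left(-368237\right) \frac{217}{47365629} = - \frac{79907429}{47365629}$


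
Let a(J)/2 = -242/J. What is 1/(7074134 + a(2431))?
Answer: 221/1563383570 ≈ 1.4136e-7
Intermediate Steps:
a(J) = -484/J (a(J) = 2*(-242/J) = -484/J)
1/(7074134 + a(2431)) = 1/(7074134 - 484/2431) = 1/(7074134 - 484*1/2431) = 1/(7074134 - 44/221) = 1/(1563383570/221) = 221/1563383570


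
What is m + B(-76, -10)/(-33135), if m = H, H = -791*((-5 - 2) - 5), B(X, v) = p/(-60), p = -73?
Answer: 18871045127/1988100 ≈ 9492.0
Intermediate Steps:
B(X, v) = 73/60 (B(X, v) = -73/(-60) = -73*(-1/60) = 73/60)
H = 9492 (H = -791*(-7 - 5) = -791*(-12) = 9492)
m = 9492
m + B(-76, -10)/(-33135) = 9492 + (73/60)/(-33135) = 9492 + (73/60)*(-1/33135) = 9492 - 73/1988100 = 18871045127/1988100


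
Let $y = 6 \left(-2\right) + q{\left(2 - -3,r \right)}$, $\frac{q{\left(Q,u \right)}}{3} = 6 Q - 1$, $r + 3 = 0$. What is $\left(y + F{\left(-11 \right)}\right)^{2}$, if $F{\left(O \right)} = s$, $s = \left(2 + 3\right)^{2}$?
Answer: $10000$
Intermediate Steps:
$r = -3$ ($r = -3 + 0 = -3$)
$q{\left(Q,u \right)} = -3 + 18 Q$ ($q{\left(Q,u \right)} = 3 \left(6 Q - 1\right) = 3 \left(-1 + 6 Q\right) = -3 + 18 Q$)
$s = 25$ ($s = 5^{2} = 25$)
$F{\left(O \right)} = 25$
$y = 75$ ($y = 6 \left(-2\right) - \left(3 - 18 \left(2 - -3\right)\right) = -12 - \left(3 - 18 \left(2 + 3\right)\right) = -12 + \left(-3 + 18 \cdot 5\right) = -12 + \left(-3 + 90\right) = -12 + 87 = 75$)
$\left(y + F{\left(-11 \right)}\right)^{2} = \left(75 + 25\right)^{2} = 100^{2} = 10000$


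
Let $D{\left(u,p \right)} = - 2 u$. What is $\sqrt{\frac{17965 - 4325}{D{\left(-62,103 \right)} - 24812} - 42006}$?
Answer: $\frac{i \sqrt{400045034006}}{3086} \approx 204.96 i$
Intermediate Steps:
$\sqrt{\frac{17965 - 4325}{D{\left(-62,103 \right)} - 24812} - 42006} = \sqrt{\frac{17965 - 4325}{\left(-2\right) \left(-62\right) - 24812} - 42006} = \sqrt{\frac{13640}{124 - 24812} - 42006} = \sqrt{\frac{13640}{-24688} - 42006} = \sqrt{13640 \left(- \frac{1}{24688}\right) - 42006} = \sqrt{- \frac{1705}{3086} - 42006} = \sqrt{- \frac{129632221}{3086}} = \frac{i \sqrt{400045034006}}{3086}$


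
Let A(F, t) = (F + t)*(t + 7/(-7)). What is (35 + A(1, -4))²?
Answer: 2500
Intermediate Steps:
A(F, t) = (-1 + t)*(F + t) (A(F, t) = (F + t)*(t + 7*(-⅐)) = (F + t)*(t - 1) = (F + t)*(-1 + t) = (-1 + t)*(F + t))
(35 + A(1, -4))² = (35 + ((-4)² - 1*1 - 1*(-4) + 1*(-4)))² = (35 + (16 - 1 + 4 - 4))² = (35 + 15)² = 50² = 2500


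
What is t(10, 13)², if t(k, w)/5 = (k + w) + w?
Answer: 32400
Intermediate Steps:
t(k, w) = 5*k + 10*w (t(k, w) = 5*((k + w) + w) = 5*(k + 2*w) = 5*k + 10*w)
t(10, 13)² = (5*10 + 10*13)² = (50 + 130)² = 180² = 32400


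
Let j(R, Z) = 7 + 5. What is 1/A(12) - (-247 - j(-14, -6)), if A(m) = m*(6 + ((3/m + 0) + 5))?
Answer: 34966/135 ≈ 259.01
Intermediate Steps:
j(R, Z) = 12
A(m) = m*(11 + 3/m) (A(m) = m*(6 + (3/m + 5)) = m*(6 + (5 + 3/m)) = m*(11 + 3/m))
1/A(12) - (-247 - j(-14, -6)) = 1/(3 + 11*12) - (-247 - 1*12) = 1/(3 + 132) - (-247 - 12) = 1/135 - 1*(-259) = 1/135 + 259 = 34966/135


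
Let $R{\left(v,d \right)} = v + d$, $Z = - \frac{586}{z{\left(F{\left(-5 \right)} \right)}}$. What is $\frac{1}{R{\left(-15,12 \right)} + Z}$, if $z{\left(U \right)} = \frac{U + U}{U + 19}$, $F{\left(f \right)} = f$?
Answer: $\frac{5}{4087} \approx 0.0012234$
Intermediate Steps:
$z{\left(U \right)} = \frac{2 U}{19 + U}$
$Z = \frac{4102}{5}$ ($Z = - \frac{586}{2 \left(-5\right) \frac{1}{19 - 5}} = - \frac{586}{2 \left(-5\right) \frac{1}{14}} = - \frac{586}{- \frac{5}{7}} = \left(-586\right) \left(- \frac{7}{5}\right) = \frac{4102}{5} \approx 820.4$)
$R{\left(v,d \right)} = d + v$
$\frac{1}{R{\left(-15,12 \right)} + Z} = \frac{1}{\left(12 - 15\right) + \frac{4102}{5}} = \frac{1}{-3 + \frac{4102}{5}} = \frac{1}{\frac{4087}{5}} = \frac{5}{4087}$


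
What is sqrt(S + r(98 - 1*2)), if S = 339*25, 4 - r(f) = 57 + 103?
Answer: sqrt(8319) ≈ 91.208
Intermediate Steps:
r(f) = -156 (r(f) = 4 - (57 + 103) = 4 - 1*160 = 4 - 160 = -156)
S = 8475
sqrt(S + r(98 - 1*2)) = sqrt(8475 - 156) = sqrt(8319)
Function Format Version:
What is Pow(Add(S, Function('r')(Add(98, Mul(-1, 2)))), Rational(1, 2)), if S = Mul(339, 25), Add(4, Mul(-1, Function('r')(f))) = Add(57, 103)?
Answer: Pow(8319, Rational(1, 2)) ≈ 91.208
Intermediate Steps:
Function('r')(f) = -156 (Function('r')(f) = Add(4, Mul(-1, Add(57, 103))) = Add(4, Mul(-1, 160)) = Add(4, -160) = -156)
S = 8475
Pow(Add(S, Function('r')(Add(98, Mul(-1, 2)))), Rational(1, 2)) = Pow(Add(8475, -156), Rational(1, 2)) = Pow(8319, Rational(1, 2))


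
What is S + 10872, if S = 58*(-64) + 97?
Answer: 7257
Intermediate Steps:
S = -3615 (S = -3712 + 97 = -3615)
S + 10872 = -3615 + 10872 = 7257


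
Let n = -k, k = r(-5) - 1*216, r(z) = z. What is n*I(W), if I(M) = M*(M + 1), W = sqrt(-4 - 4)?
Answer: -1768 + 442*I*sqrt(2) ≈ -1768.0 + 625.08*I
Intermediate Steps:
W = 2*I*sqrt(2) (W = sqrt(-8) = 2*I*sqrt(2) ≈ 2.8284*I)
I(M) = M*(1 + M)
k = -221 (k = -5 - 1*216 = -5 - 216 = -221)
n = 221 (n = -1*(-221) = 221)
n*I(W) = 221*((2*I*sqrt(2))*(1 + 2*I*sqrt(2))) = 221*(2*I*sqrt(2)*(1 + 2*I*sqrt(2))) = 442*I*sqrt(2)*(1 + 2*I*sqrt(2))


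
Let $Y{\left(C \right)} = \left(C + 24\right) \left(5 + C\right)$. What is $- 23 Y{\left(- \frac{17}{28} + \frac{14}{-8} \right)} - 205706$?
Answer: $- \frac{40576229}{196} \approx -2.0702 \cdot 10^{5}$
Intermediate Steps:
$Y{\left(C \right)} = \left(5 + C\right) \left(24 + C\right)$ ($Y{\left(C \right)} = \left(24 + C\right) \left(5 + C\right) = \left(5 + C\right) \left(24 + C\right)$)
$- 23 Y{\left(- \frac{17}{28} + \frac{14}{-8} \right)} - 205706 = - 23 \left(120 + \left(- \frac{17}{28} + \frac{14}{-8}\right)^{2} + 29 \left(- \frac{17}{28} + \frac{14}{-8}\right)\right) - 205706 = - 23 \left(120 + \left(\left(-17\right) \frac{1}{28} + 14 \left(- \frac{1}{8}\right)\right)^{2} + 29 \left(\left(-17\right) \frac{1}{28} + 14 \left(- \frac{1}{8}\right)\right)\right) - 205706 = - 23 \left(120 + \left(- \frac{17}{28} - \frac{7}{4}\right)^{2} + 29 \left(- \frac{17}{28} - \frac{7}{4}\right)\right) - 205706 = - 23 \left(120 + \left(- \frac{33}{14}\right)^{2} + 29 \left(- \frac{33}{14}\right)\right) - 205706 = - 23 \left(120 + \frac{1089}{196} - \frac{957}{14}\right) - 205706 = \left(-23\right) \frac{11211}{196} - 205706 = - \frac{257853}{196} - 205706 = - \frac{40576229}{196}$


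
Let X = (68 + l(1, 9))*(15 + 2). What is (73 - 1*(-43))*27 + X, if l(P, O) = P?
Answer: 4305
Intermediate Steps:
X = 1173 (X = (68 + 1)*(15 + 2) = 69*17 = 1173)
(73 - 1*(-43))*27 + X = (73 - 1*(-43))*27 + 1173 = (73 + 43)*27 + 1173 = 116*27 + 1173 = 3132 + 1173 = 4305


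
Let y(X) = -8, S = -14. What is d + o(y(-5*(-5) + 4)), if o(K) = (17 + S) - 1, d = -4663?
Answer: -4661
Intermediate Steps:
o(K) = 2 (o(K) = (17 - 14) - 1 = 3 - 1 = 2)
d + o(y(-5*(-5) + 4)) = -4663 + 2 = -4661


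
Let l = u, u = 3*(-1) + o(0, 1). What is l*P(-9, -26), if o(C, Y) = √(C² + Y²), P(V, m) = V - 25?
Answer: 68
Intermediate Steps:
P(V, m) = -25 + V
u = -2 (u = 3*(-1) + √(0² + 1²) = -3 + √(0 + 1) = -3 + √1 = -3 + 1 = -2)
l = -2
l*P(-9, -26) = -2*(-25 - 9) = -2*(-34) = 68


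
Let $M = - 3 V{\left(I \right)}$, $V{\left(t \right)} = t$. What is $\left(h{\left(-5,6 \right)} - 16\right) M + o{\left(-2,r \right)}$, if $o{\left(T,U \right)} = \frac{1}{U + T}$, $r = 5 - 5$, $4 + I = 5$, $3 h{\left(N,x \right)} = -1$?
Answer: $\frac{97}{2} \approx 48.5$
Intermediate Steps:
$h{\left(N,x \right)} = - \frac{1}{3}$ ($h{\left(N,x \right)} = \frac{1}{3} \left(-1\right) = - \frac{1}{3}$)
$I = 1$ ($I = -4 + 5 = 1$)
$r = 0$ ($r = 5 - 5 = 0$)
$o{\left(T,U \right)} = \frac{1}{T + U}$
$M = -3$ ($M = \left(-3\right) 1 = -3$)
$\left(h{\left(-5,6 \right)} - 16\right) M + o{\left(-2,r \right)} = \left(- \frac{1}{3} - 16\right) \left(-3\right) + \frac{1}{-2 + 0} = \left(- \frac{1}{3} - 16\right) \left(-3\right) + \frac{1}{-2} = \left(- \frac{49}{3}\right) \left(-3\right) - \frac{1}{2} = 49 - \frac{1}{2} = \frac{97}{2}$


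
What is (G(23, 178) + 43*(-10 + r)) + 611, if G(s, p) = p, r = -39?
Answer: -1318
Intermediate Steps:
(G(23, 178) + 43*(-10 + r)) + 611 = (178 + 43*(-10 - 39)) + 611 = (178 + 43*(-49)) + 611 = (178 - 2107) + 611 = -1929 + 611 = -1318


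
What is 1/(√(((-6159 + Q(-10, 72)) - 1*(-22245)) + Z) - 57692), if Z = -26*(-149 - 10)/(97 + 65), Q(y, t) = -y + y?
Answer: -1557684/89865470317 - 3*√1305033/89865470317 ≈ -1.7372e-5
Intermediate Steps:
Q(y, t) = 0
Z = 689/27 (Z = -(-4134)/162 = -26*(-53/54) = 689/27 ≈ 25.519)
1/(√(((-6159 + Q(-10, 72)) - 1*(-22245)) + Z) - 57692) = 1/(√(((-6159 + 0) - 1*(-22245)) + 689/27) - 57692) = 1/(√((-6159 + 22245) + 689/27) - 57692) = 1/(√(16086 + 689/27) - 57692) = 1/(√(435011/27) - 57692) = 1/(√1305033/9 - 57692) = 1/(-57692 + √1305033/9)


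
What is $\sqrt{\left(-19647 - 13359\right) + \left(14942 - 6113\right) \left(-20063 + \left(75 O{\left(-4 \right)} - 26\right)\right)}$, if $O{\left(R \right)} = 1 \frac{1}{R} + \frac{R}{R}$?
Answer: $\frac{i \sqrt{707608623}}{2} \approx 13300.0 i$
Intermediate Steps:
$O{\left(R \right)} = 1 + \frac{1}{R}$ ($O{\left(R \right)} = \frac{1}{R} + 1 = 1 + \frac{1}{R}$)
$\sqrt{\left(-19647 - 13359\right) + \left(14942 - 6113\right) \left(-20063 + \left(75 O{\left(-4 \right)} - 26\right)\right)} = \sqrt{\left(-19647 - 13359\right) + \left(14942 - 6113\right) \left(-20063 - \left(26 - 75 \frac{1 - 4}{-4}\right)\right)} = \sqrt{-33006 + 8829 \left(-20063 - \left(26 - 75 \left(\left(- \frac{1}{4}\right) \left(-3\right)\right)\right)\right)} = \sqrt{-33006 + 8829 \left(-20063 + \left(75 \cdot \frac{3}{4} - 26\right)\right)} = \sqrt{-33006 + 8829 \left(-20063 + \left(\frac{225}{4} - 26\right)\right)} = \sqrt{-33006 + 8829 \left(-20063 + \frac{121}{4}\right)} = \sqrt{-33006 + 8829 \left(- \frac{80131}{4}\right)} = \sqrt{-33006 - \frac{707476599}{4}} = \sqrt{- \frac{707608623}{4}} = \frac{i \sqrt{707608623}}{2}$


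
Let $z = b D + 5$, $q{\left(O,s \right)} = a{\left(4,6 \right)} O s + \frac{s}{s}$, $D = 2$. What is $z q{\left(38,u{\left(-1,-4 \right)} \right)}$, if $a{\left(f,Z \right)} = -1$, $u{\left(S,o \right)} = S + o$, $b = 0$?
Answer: $955$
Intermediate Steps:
$q{\left(O,s \right)} = 1 - O s$ ($q{\left(O,s \right)} = - O s + \frac{s}{s} = - O s + 1 = 1 - O s$)
$z = 5$ ($z = 0 \cdot 2 + 5 = 0 + 5 = 5$)
$z q{\left(38,u{\left(-1,-4 \right)} \right)} = 5 \left(1 - 38 \left(-1 - 4\right)\right) = 5 \left(1 - 38 \left(-5\right)\right) = 5 \left(1 + 190\right) = 5 \cdot 191 = 955$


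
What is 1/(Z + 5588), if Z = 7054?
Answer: 1/12642 ≈ 7.9101e-5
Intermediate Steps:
1/(Z + 5588) = 1/(7054 + 5588) = 1/12642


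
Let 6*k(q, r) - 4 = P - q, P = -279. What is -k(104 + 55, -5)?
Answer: 217/3 ≈ 72.333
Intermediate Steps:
k(q, r) = -275/6 - q/6 (k(q, r) = ⅔ + (-279 - q)/6 = ⅔ + (-93/2 - q/6) = -275/6 - q/6)
-k(104 + 55, -5) = -(-275/6 - (104 + 55)/6) = -(-275/6 - ⅙*159) = -(-275/6 - 53/2) = -1*(-217/3) = 217/3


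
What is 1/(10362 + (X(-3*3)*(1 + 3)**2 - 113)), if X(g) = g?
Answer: 1/10105 ≈ 9.8961e-5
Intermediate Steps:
1/(10362 + (X(-3*3)*(1 + 3)**2 - 113)) = 1/(10362 + ((-3*3)*(1 + 3)**2 - 113)) = 1/(10362 + (-9*4**2 - 113)) = 1/(10362 + (-9*16 - 113)) = 1/(10362 + (-144 - 113)) = 1/(10362 - 257) = 1/10105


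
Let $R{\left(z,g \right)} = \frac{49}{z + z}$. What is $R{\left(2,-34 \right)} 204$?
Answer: $2499$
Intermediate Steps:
$R{\left(z,g \right)} = \frac{49}{2 z}$
$R{\left(2,-34 \right)} 204 = \frac{49}{2 \cdot 2} \cdot 204 = \frac{49}{2} \cdot \frac{1}{2} \cdot 204 = \frac{49}{4} \cdot 204 = 2499$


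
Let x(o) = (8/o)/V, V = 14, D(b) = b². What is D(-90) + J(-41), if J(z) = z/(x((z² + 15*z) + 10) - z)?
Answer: 625275197/77204 ≈ 8099.0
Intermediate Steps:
x(o) = 4/(7*o) (x(o) = (8/o)/14 = (8/o)*(1/14) = 4/(7*o))
J(z) = z/(-z + 4/(7*(10 + z² + 15*z))) (J(z) = z/(4/(7*((z² + 15*z) + 10)) - z) = z/(4/(7*(10 + z² + 15*z)) - z) = z/(-z + 4/(7*(10 + z² + 15*z))))
D(-90) + J(-41) = (-90)² - 7*(-41)*(10 + (-41)² + 15*(-41))/(-4 + 7*(-41)*(10 + (-41)² + 15*(-41))) = 8100 - 7*(-41)*(10 + 1681 - 615)/(-4 + 7*(-41)*(10 + 1681 - 615)) = 8100 - 7*(-41)*1076/(-4 + 7*(-41)*1076) = 8100 - 7*(-41)*1076/(-4 - 308812) = 8100 - 7*(-41)*1076/(-308816) = 8100 - 7*(-41)*(-1/308816)*1076 = 8100 - 77203/77204 = 625275197/77204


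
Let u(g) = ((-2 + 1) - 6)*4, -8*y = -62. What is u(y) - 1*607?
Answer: -635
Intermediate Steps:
y = 31/4 (y = -⅛*(-62) = 31/4 ≈ 7.7500)
u(g) = -28 (u(g) = (-1 - 6)*4 = -7*4 = -28)
u(y) - 1*607 = -28 - 1*607 = -28 - 607 = -635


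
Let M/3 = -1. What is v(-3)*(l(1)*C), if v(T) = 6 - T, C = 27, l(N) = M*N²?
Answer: -729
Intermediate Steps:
M = -3 (M = 3*(-1) = -3)
l(N) = -3*N²
v(-3)*(l(1)*C) = (6 - 1*(-3))*(-3*1²*27) = (6 + 3)*(-3*1*27) = 9*(-3*27) = 9*(-81) = -729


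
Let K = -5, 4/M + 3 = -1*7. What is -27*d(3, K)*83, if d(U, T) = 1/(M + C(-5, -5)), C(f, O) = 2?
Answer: -11205/8 ≈ -1400.6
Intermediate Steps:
M = -2/5 (M = 4/(-3 - 1*7) = 4/(-3 - 7) = 4/(-10) = 4*(-1/10) = -2/5 ≈ -0.40000)
d(U, T) = 5/8 (d(U, T) = 1/(-2/5 + 2) = 1/(8/5) = 5/8)
-27*d(3, K)*83 = -27*5/8*83 = -135/8*83 = -11205/8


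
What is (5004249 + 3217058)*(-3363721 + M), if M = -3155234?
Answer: -53594330374185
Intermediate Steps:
(5004249 + 3217058)*(-3363721 + M) = (5004249 + 3217058)*(-3363721 - 3155234) = 8221307*(-6518955) = -53594330374185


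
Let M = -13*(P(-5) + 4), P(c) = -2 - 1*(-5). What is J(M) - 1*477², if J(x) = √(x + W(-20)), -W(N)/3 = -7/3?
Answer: -227529 + 2*I*√21 ≈ -2.2753e+5 + 9.1651*I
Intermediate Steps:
W(N) = 7 (W(N) = -(-21)/3 = -3*(-7/3) = 7)
P(c) = 3 (P(c) = -2 + 5 = 3)
M = -91 (M = -13*(3 + 4) = -13*7 = -91)
J(x) = √(7 + x) (J(x) = √(x + 7) = √(7 + x))
J(M) - 1*477² = √(7 - 91) - 1*477² = √(-84) - 1*227529 = 2*I*√21 - 227529 = -227529 + 2*I*√21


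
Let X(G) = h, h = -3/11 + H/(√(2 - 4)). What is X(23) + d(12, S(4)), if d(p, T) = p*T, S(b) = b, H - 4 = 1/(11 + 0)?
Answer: 525/11 - 45*I*√2/22 ≈ 47.727 - 2.8927*I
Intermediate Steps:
H = 45/11 (H = 4 + 1/(11 + 0) = 4 + 1/11 = 45/11 ≈ 4.0909)
h = -3/11 - 45*I*√2/22 (h = -3/11 + 45/(11*(√(2 - 4))) = -3*1/11 + 45/(11*(√(-2))) = -3/11 + 45/(11*((I*√2))) = -3/11 + 45*(-I*√2/2)/11 = -3/11 - 45*I*√2/22 ≈ -0.27273 - 2.8927*I)
d(p, T) = T*p
X(G) = -3/11 - 45*I*√2/22
X(23) + d(12, S(4)) = (-3/11 - 45*I*√2/22) + 4*12 = (-3/11 - 45*I*√2/22) + 48 = 525/11 - 45*I*√2/22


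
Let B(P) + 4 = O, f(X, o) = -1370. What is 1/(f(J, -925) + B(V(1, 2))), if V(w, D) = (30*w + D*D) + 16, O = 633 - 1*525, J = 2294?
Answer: -1/1266 ≈ -0.00078989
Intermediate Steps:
O = 108 (O = 633 - 525 = 108)
V(w, D) = 16 + D² + 30*w (V(w, D) = (30*w + D²) + 16 = (D² + 30*w) + 16 = 16 + D² + 30*w)
B(P) = 104 (B(P) = -4 + 108 = 104)
1/(f(J, -925) + B(V(1, 2))) = 1/(-1370 + 104) = 1/(-1266) = -1/1266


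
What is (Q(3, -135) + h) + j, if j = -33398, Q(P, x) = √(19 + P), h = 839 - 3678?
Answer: -36237 + √22 ≈ -36232.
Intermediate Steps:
h = -2839
(Q(3, -135) + h) + j = (√(19 + 3) - 2839) - 33398 = (√22 - 2839) - 33398 = (-2839 + √22) - 33398 = -36237 + √22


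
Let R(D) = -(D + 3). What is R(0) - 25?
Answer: -28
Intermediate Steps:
R(D) = -3 - D (R(D) = -(3 + D) = -3 - D)
R(0) - 25 = (-3 - 1*0) - 25 = (-3 + 0) - 25 = -3 - 25 = -28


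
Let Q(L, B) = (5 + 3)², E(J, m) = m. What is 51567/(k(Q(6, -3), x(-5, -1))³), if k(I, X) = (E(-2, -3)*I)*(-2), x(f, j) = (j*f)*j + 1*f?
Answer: 17189/18874368 ≈ 0.00091071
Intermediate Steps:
Q(L, B) = 64 (Q(L, B) = 8² = 64)
x(f, j) = f + f*j² (x(f, j) = (f*j)*j + f = f*j² + f = f + f*j²)
k(I, X) = 6*I (k(I, X) = -3*I*(-2) = 6*I)
51567/(k(Q(6, -3), x(-5, -1))³) = 51567/((6*64)³) = 51567/(384³) = 51567/56623104 = 51567*(1/56623104) = 17189/18874368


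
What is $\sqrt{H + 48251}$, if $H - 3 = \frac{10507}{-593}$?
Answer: $\frac{3 \sqrt{1884693355}}{593} \approx 219.63$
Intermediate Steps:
$H = - \frac{8728}{593}$ ($H = 3 + \frac{10507}{-593} = 3 + 10507 \left(- \frac{1}{593}\right) = 3 - \frac{10507}{593} = - \frac{8728}{593} \approx -14.718$)
$\sqrt{H + 48251} = \sqrt{- \frac{8728}{593} + 48251} = \sqrt{\frac{28604115}{593}} = \frac{3 \sqrt{1884693355}}{593}$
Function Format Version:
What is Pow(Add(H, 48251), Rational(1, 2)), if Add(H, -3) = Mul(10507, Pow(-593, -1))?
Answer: Mul(Rational(3, 593), Pow(1884693355, Rational(1, 2))) ≈ 219.63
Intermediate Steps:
H = Rational(-8728, 593) (H = Add(3, Mul(10507, Pow(-593, -1))) = Add(3, Mul(10507, Rational(-1, 593))) = Add(3, Rational(-10507, 593)) = Rational(-8728, 593) ≈ -14.718)
Pow(Add(H, 48251), Rational(1, 2)) = Pow(Add(Rational(-8728, 593), 48251), Rational(1, 2)) = Pow(Rational(28604115, 593), Rational(1, 2)) = Mul(Rational(3, 593), Pow(1884693355, Rational(1, 2)))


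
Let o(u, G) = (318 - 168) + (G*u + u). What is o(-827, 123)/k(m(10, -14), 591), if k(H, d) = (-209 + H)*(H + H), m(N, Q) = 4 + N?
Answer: 51199/2730 ≈ 18.754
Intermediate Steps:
o(u, G) = 150 + u + G*u (o(u, G) = 150 + (u + G*u) = 150 + u + G*u)
k(H, d) = 2*H*(-209 + H) (k(H, d) = (-209 + H)*(2*H) = 2*H*(-209 + H))
o(-827, 123)/k(m(10, -14), 591) = (150 - 827 + 123*(-827))/((2*(4 + 10)*(-209 + (4 + 10)))) = (150 - 827 - 101721)/((2*14*(-209 + 14))) = -102398/(2*14*(-195)) = -102398/(-5460) = -102398*(-1/5460) = 51199/2730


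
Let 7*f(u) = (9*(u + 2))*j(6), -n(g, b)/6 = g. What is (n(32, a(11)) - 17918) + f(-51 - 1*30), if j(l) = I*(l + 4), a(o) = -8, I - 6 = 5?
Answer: -204980/7 ≈ -29283.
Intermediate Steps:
I = 11 (I = 6 + 5 = 11)
n(g, b) = -6*g
j(l) = 44 + 11*l (j(l) = 11*(l + 4) = 11*(4 + l) = 44 + 11*l)
f(u) = 1980/7 + 990*u/7 (f(u) = ((9*(u + 2))*(44 + 11*6))/7 = ((9*(2 + u))*(44 + 66))/7 = ((18 + 9*u)*110)/7 = (1980 + 990*u)/7 = 1980/7 + 990*u/7)
(n(32, a(11)) - 17918) + f(-51 - 1*30) = (-6*32 - 17918) + (1980/7 + 990*(-51 - 1*30)/7) = (-192 - 17918) + (1980/7 + 990*(-51 - 30)/7) = -18110 + (1980/7 + (990/7)*(-81)) = -18110 + (1980/7 - 80190/7) = -18110 - 78210/7 = -204980/7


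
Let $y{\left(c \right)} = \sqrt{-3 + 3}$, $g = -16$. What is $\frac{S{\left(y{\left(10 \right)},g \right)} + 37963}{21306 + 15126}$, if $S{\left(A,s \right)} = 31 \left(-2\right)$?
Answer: $\frac{37901}{36432} \approx 1.0403$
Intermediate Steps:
$y{\left(c \right)} = 0$ ($y{\left(c \right)} = \sqrt{0} = 0$)
$S{\left(A,s \right)} = -62$
$\frac{S{\left(y{\left(10 \right)},g \right)} + 37963}{21306 + 15126} = \frac{-62 + 37963}{21306 + 15126} = \frac{37901}{36432}$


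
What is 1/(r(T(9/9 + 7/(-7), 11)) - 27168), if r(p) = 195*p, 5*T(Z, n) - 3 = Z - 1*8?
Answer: -1/27363 ≈ -3.6546e-5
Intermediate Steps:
T(Z, n) = -1 + Z/5 (T(Z, n) = ⅗ + (Z - 1*8)/5 = ⅗ + (Z - 8)/5 = ⅗ + (-8 + Z)/5 = ⅗ + (-8/5 + Z/5) = -1 + Z/5)
1/(r(T(9/9 + 7/(-7), 11)) - 27168) = 1/(195*(-1 + (9/9 + 7/(-7))/5) - 27168) = 1/(195*(-1 + (9*(⅑) + 7*(-⅐))/5) - 27168) = 1/(195*(-1 + (1 - 1)/5) - 27168) = 1/(195*(-1 + (⅕)*0) - 27168) = 1/(195*(-1 + 0) - 27168) = 1/(195*(-1) - 27168) = 1/(-195 - 27168) = 1/(-27363) = -1/27363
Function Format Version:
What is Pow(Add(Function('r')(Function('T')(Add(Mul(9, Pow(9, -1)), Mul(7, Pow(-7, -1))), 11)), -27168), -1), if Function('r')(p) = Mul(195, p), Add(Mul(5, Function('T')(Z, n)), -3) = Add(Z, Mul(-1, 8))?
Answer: Rational(-1, 27363) ≈ -3.6546e-5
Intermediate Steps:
Function('T')(Z, n) = Add(-1, Mul(Rational(1, 5), Z)) (Function('T')(Z, n) = Add(Rational(3, 5), Mul(Rational(1, 5), Add(Z, Mul(-1, 8)))) = Add(Rational(3, 5), Mul(Rational(1, 5), Add(Z, -8))) = Add(Rational(3, 5), Mul(Rational(1, 5), Add(-8, Z))) = Add(Rational(3, 5), Add(Rational(-8, 5), Mul(Rational(1, 5), Z))) = Add(-1, Mul(Rational(1, 5), Z)))
Pow(Add(Function('r')(Function('T')(Add(Mul(9, Pow(9, -1)), Mul(7, Pow(-7, -1))), 11)), -27168), -1) = Pow(Add(Mul(195, Add(-1, Mul(Rational(1, 5), Add(Mul(9, Pow(9, -1)), Mul(7, Pow(-7, -1)))))), -27168), -1) = Pow(Add(Mul(195, Add(-1, Mul(Rational(1, 5), Add(Mul(9, Rational(1, 9)), Mul(7, Rational(-1, 7)))))), -27168), -1) = Pow(Add(Mul(195, Add(-1, Mul(Rational(1, 5), Add(1, -1)))), -27168), -1) = Pow(Add(Mul(195, Add(-1, Mul(Rational(1, 5), 0))), -27168), -1) = Pow(Add(Mul(195, Add(-1, 0)), -27168), -1) = Pow(Add(Mul(195, -1), -27168), -1) = Pow(Add(-195, -27168), -1) = Pow(-27363, -1) = Rational(-1, 27363)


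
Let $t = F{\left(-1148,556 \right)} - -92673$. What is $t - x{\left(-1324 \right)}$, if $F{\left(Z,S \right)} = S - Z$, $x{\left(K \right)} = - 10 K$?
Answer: $81137$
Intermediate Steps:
$t = 94377$ ($t = \left(556 - -1148\right) - -92673 = \left(556 + 1148\right) + 92673 = 1704 + 92673 = 94377$)
$t - x{\left(-1324 \right)} = 94377 - \left(-10\right) \left(-1324\right) = 94377 - 13240 = 81137$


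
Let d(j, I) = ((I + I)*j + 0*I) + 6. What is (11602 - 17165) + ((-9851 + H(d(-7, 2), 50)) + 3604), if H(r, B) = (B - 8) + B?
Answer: -11718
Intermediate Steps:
d(j, I) = 6 + 2*I*j (d(j, I) = ((2*I)*j + 0) + 6 = (2*I*j + 0) + 6 = 2*I*j + 6 = 6 + 2*I*j)
H(r, B) = -8 + 2*B (H(r, B) = (-8 + B) + B = -8 + 2*B)
(11602 - 17165) + ((-9851 + H(d(-7, 2), 50)) + 3604) = (11602 - 17165) + ((-9851 + (-8 + 2*50)) + 3604) = -5563 + ((-9851 + (-8 + 100)) + 3604) = -5563 + ((-9851 + 92) + 3604) = -5563 + (-9759 + 3604) = -5563 - 6155 = -11718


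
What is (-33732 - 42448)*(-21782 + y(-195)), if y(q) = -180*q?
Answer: -1014565240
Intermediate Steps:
(-33732 - 42448)*(-21782 + y(-195)) = (-33732 - 42448)*(-21782 - 180*(-195)) = -76180*(-21782 + 35100) = -76180*13318 = -1014565240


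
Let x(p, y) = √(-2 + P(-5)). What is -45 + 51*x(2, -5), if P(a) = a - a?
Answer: -45 + 51*I*√2 ≈ -45.0 + 72.125*I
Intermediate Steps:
P(a) = 0
x(p, y) = I*√2 (x(p, y) = √(-2 + 0) = √(-2) = I*√2)
-45 + 51*x(2, -5) = -45 + 51*(I*√2) = -45 + 51*I*√2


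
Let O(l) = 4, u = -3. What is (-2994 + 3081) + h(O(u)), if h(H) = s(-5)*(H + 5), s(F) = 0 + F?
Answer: 42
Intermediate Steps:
s(F) = F
h(H) = -25 - 5*H (h(H) = -5*(H + 5) = -5*(5 + H) = -25 - 5*H)
(-2994 + 3081) + h(O(u)) = (-2994 + 3081) + (-25 - 5*4) = 87 + (-25 - 20) = 87 - 45 = 42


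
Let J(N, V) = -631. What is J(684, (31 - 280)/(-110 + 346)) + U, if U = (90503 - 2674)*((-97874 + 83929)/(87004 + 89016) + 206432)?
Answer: 638273463401307/35204 ≈ 1.8131e+10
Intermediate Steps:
U = 638273485615031/35204 (U = 87829*(-13945/176020 + 206432) = 87829*(-13945*1/176020 + 206432) = 87829*(-2789/35204 + 206432) = 87829*(7267229339/35204) = 638273485615031/35204 ≈ 1.8131e+10)
J(684, (31 - 280)/(-110 + 346)) + U = -631 + 638273485615031/35204 = 638273463401307/35204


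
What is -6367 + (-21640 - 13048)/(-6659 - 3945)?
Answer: -16870245/2651 ≈ -6363.7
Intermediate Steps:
-6367 + (-21640 - 13048)/(-6659 - 3945) = -6367 - 34688/(-10604) = -6367 - 34688*(-1/10604) = -6367 + 8672/2651 = -16870245/2651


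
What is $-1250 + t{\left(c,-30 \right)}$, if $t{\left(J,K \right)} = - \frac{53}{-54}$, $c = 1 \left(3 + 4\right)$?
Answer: $- \frac{67447}{54} \approx -1249.0$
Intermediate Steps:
$c = 7$ ($c = 1 \cdot 7 = 7$)
$t{\left(J,K \right)} = \frac{53}{54}$ ($t{\left(J,K \right)} = \left(-53\right) \left(- \frac{1}{54}\right) = \frac{53}{54}$)
$-1250 + t{\left(c,-30 \right)} = -1250 + \frac{53}{54} = - \frac{67447}{54}$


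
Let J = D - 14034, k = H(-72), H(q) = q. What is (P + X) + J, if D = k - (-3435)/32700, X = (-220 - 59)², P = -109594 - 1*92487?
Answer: -301594051/2180 ≈ -1.3835e+5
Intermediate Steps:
k = -72
P = -202081 (P = -109594 - 92487 = -202081)
X = 77841 (X = (-279)² = 77841)
D = -156731/2180 (D = -72 - (-3435)/32700 = -72 - 1*(-229/2180) = -72 + 229/2180 = -156731/2180 ≈ -71.895)
J = -30750851/2180 (J = -156731/2180 - 14034 = -30750851/2180 ≈ -14106.)
(P + X) + J = (-202081 + 77841) - 30750851/2180 = -124240 - 30750851/2180 = -301594051/2180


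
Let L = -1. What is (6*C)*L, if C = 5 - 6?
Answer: 6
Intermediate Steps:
C = -1
(6*C)*L = (6*(-1))*(-1) = -6*(-1) = 6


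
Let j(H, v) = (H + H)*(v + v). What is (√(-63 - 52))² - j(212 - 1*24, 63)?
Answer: -47491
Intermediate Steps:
j(H, v) = 4*H*v (j(H, v) = (2*H)*(2*v) = 4*H*v)
(√(-63 - 52))² - j(212 - 1*24, 63) = (√(-63 - 52))² - 4*(212 - 1*24)*63 = (√(-115))² - 4*(212 - 24)*63 = (I*√115)² - 4*188*63 = -115 - 1*47376 = -115 - 47376 = -47491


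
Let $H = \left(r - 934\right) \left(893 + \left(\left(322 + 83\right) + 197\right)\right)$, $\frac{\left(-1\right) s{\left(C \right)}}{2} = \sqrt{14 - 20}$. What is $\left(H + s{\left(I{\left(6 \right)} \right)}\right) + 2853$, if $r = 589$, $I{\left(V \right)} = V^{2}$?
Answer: $-512922 - 2 i \sqrt{6} \approx -5.1292 \cdot 10^{5} - 4.899 i$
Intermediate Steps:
$s{\left(C \right)} = - 2 i \sqrt{6}$ ($s{\left(C \right)} = - 2 \sqrt{14 - 20} = - 2 \sqrt{-6} = - 2 i \sqrt{6}$)
$H = -515775$ ($H = \left(589 - 934\right) \left(893 + \left(\left(322 + 83\right) + 197\right)\right) = - 345 \left(893 + \left(405 + 197\right)\right) = - 345 \left(893 + 602\right) = \left(-345\right) 1495 = -515775$)
$\left(H + s{\left(I{\left(6 \right)} \right)}\right) + 2853 = \left(-515775 - 2 i \sqrt{6}\right) + 2853 = -512922 - 2 i \sqrt{6}$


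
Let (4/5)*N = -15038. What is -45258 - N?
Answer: -52921/2 ≈ -26461.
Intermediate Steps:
N = -37595/2 (N = (5/4)*(-15038) = -37595/2 ≈ -18798.)
-45258 - N = -45258 - 1*(-37595/2) = -45258 + 37595/2 = -52921/2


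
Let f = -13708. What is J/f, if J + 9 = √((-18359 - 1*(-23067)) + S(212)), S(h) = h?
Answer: 9/13708 - √1230/6854 ≈ -0.0044604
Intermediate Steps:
J = -9 + 2*√1230 (J = -9 + √((-18359 - 1*(-23067)) + 212) = -9 + √((-18359 + 23067) + 212) = -9 + √(4708 + 212) = -9 + √4920 = -9 + 2*√1230 ≈ 61.143)
J/f = (-9 + 2*√1230)/(-13708) = (-9 + 2*√1230)*(-1/13708) = 9/13708 - √1230/6854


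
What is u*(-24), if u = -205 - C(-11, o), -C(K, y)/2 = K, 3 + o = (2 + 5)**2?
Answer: 5448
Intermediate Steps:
o = 46 (o = -3 + (2 + 5)**2 = -3 + 7**2 = -3 + 49 = 46)
C(K, y) = -2*K
u = -227 (u = -205 - (-2)*(-11) = -205 - 1*22 = -205 - 22 = -227)
u*(-24) = -227*(-24) = 5448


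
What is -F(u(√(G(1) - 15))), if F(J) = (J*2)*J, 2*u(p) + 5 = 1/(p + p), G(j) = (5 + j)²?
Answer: -2101/168 + 5*√21/42 ≈ -11.960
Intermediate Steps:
u(p) = -5/2 + 1/(4*p) (u(p) = -5/2 + 1/(2*(p + p)) = -5/2 + 1/(2*((2*p))) = -5/2 + (1/(2*p))/2 = -5/2 + 1/(4*p))
F(J) = 2*J² (F(J) = (2*J)*J = 2*J²)
-F(u(√(G(1) - 15))) = -2*((1 - 10*√((5 + 1)² - 15))/(4*(√((5 + 1)² - 15))))² = -2*((1 - 10*√(6² - 15))/(4*(√(6² - 15))))² = -2*((1 - 10*√(36 - 15))/(4*(√(36 - 15))))² = -2*((1 - 10*√21)/(4*(√21)))² = -2*((√21/21)*(1 - 10*√21)/4)² = -2*(√21*(1 - 10*√21)/84)² = -2*(1 - 10*√21)²/336 = -(1 - 10*√21)²/168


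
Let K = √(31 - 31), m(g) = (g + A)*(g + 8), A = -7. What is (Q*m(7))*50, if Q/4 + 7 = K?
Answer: 0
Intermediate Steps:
m(g) = (-7 + g)*(8 + g) (m(g) = (g - 7)*(g + 8) = (-7 + g)*(8 + g))
K = 0 (K = √0 = 0)
Q = -28 (Q = -28 + 4*0 = -28 + 0 = -28)
(Q*m(7))*50 = -28*(-56 + 7 + 7²)*50 = -28*(-56 + 7 + 49)*50 = -28*0*50 = 0*50 = 0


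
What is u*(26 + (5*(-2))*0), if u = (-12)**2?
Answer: 3744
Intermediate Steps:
u = 144
u*(26 + (5*(-2))*0) = 144*(26 + (5*(-2))*0) = 144*(26 - 10*0) = 144*(26 + 0) = 144*26 = 3744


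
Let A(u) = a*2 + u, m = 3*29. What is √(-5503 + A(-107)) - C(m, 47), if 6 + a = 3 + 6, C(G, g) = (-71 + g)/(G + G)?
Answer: 4/29 + 2*I*√1401 ≈ 0.13793 + 74.86*I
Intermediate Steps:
m = 87
C(G, g) = (-71 + g)/(2*G) (C(G, g) = (-71 + g)/((2*G)) = (-71 + g)*(1/(2*G)) = (-71 + g)/(2*G))
a = 3 (a = -6 + (3 + 6) = -6 + 9 = 3)
A(u) = 6 + u (A(u) = 3*2 + u = 6 + u)
√(-5503 + A(-107)) - C(m, 47) = √(-5503 + (6 - 107)) - (-71 + 47)/(2*87) = √(-5503 - 101) - (-24)/(2*87) = √(-5604) - 1*(-4/29) = 2*I*√1401 + 4/29 = 4/29 + 2*I*√1401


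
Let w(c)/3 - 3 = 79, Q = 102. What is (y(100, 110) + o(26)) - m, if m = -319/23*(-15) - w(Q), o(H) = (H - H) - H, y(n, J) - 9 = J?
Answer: 3012/23 ≈ 130.96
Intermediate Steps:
y(n, J) = 9 + J
w(c) = 246 (w(c) = 9 + 3*79 = 9 + 237 = 246)
o(H) = -H (o(H) = 0 - H = -H)
m = -873/23 (m = -319/23*(-15) - 1*246 = -319/23*(-15) - 246 = 4785/23 - 246 = -873/23 ≈ -37.957)
(y(100, 110) + o(26)) - m = ((9 + 110) - 1*26) - 1*(-873/23) = (119 - 26) + 873/23 = 93 + 873/23 = 3012/23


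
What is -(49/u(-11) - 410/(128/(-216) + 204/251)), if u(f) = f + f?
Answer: 7650206/4103 ≈ 1864.5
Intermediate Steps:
u(f) = 2*f
-(49/u(-11) - 410/(128/(-216) + 204/251)) = -(49/((2*(-11))) - 410/(128/(-216) + 204/251)) = -(49/(-22) - 410/(128*(-1/216) + 204*(1/251))) = -(49*(-1/22) - 410/(-16/27 + 204/251)) = -(-49/22 - 410/1492/6777) = -(-49/22 - 410*6777/1492) = -(-49/22 - 1389285/746) = -1*(-7650206/4103) = 7650206/4103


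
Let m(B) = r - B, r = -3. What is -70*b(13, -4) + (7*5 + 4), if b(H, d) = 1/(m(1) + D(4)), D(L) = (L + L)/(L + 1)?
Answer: 409/6 ≈ 68.167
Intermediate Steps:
D(L) = 2*L/(1 + L) (D(L) = (2*L)/(1 + L) = 2*L/(1 + L))
m(B) = -3 - B
b(H, d) = -5/12 (b(H, d) = 1/((-3 - 1*1) + 2*4/(1 + 4)) = 1/((-3 - 1) + 2*4/5) = 1/(-4 + 2*4*(⅕)) = 1/(-4 + 8/5) = 1/(-12/5) = -5/12)
-70*b(13, -4) + (7*5 + 4) = -70*(-5/12) + (7*5 + 4) = 175/6 + (35 + 4) = 175/6 + 39 = 409/6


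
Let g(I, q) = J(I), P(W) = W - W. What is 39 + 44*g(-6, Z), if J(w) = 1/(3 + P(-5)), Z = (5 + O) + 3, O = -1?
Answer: 161/3 ≈ 53.667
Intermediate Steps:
P(W) = 0
Z = 7 (Z = (5 - 1) + 3 = 4 + 3 = 7)
J(w) = 1/3 (J(w) = 1/(3 + 0) = 1/3)
g(I, q) = 1/3
39 + 44*g(-6, Z) = 39 + 44*(1/3) = 39 + 44/3 = 161/3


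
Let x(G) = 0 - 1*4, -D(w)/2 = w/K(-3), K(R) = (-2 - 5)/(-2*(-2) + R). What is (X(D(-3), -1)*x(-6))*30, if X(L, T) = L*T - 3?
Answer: 1800/7 ≈ 257.14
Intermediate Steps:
K(R) = -7/(4 + R)
D(w) = 2*w/7 (D(w) = -2*w/((-7/(4 - 3))) = -2*w/((-7/1)) = -2*w/((-7*1)) = -2*w/(-7) = -2*w*(-1)/7 = -(-2)*w/7 = 2*w/7)
x(G) = -4 (x(G) = 0 - 4 = -4)
X(L, T) = -3 + L*T
(X(D(-3), -1)*x(-6))*30 = ((-3 + ((2/7)*(-3))*(-1))*(-4))*30 = ((-3 - 6/7*(-1))*(-4))*30 = ((-3 + 6/7)*(-4))*30 = -15/7*(-4)*30 = (60/7)*30 = 1800/7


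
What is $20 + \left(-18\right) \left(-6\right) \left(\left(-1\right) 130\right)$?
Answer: $-14020$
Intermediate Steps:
$20 + \left(-18\right) \left(-6\right) \left(\left(-1\right) 130\right) = 20 + 108 \left(-130\right) = 20 - 14040 = -14020$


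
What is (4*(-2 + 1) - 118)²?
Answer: 14884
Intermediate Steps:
(4*(-2 + 1) - 118)² = (4*(-1) - 118)² = (-4 - 118)² = (-122)² = 14884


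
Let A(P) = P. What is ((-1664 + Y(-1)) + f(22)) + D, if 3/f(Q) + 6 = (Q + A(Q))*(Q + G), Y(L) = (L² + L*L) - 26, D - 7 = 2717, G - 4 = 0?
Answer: 1178971/1138 ≈ 1036.0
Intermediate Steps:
G = 4 (G = 4 + 0 = 4)
D = 2724 (D = 7 + 2717 = 2724)
Y(L) = -26 + 2*L² (Y(L) = (L² + L²) - 26 = 2*L² - 26 = -26 + 2*L²)
f(Q) = 3/(-6 + 2*Q*(4 + Q)) (f(Q) = 3/(-6 + (Q + Q)*(Q + 4)) = 3/(-6 + (2*Q)*(4 + Q)) = 3/(-6 + 2*Q*(4 + Q)))
((-1664 + Y(-1)) + f(22)) + D = ((-1664 + (-26 + 2*(-1)²)) + 3/(2*(-3 + 22² + 4*22))) + 2724 = ((-1664 + (-26 + 2*1)) + 3/(2*(-3 + 484 + 88))) + 2724 = ((-1664 + (-26 + 2)) + (3/2)/569) + 2724 = ((-1664 - 24) + (3/2)*(1/569)) + 2724 = (-1688 + 3/1138) + 2724 = -1920941/1138 + 2724 = 1178971/1138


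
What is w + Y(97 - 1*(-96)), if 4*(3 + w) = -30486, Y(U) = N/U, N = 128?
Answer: -2942801/386 ≈ -7623.8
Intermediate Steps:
Y(U) = 128/U
w = -15249/2 (w = -3 + (1/4)*(-30486) = -3 - 15243/2 = -15249/2 ≈ -7624.5)
w + Y(97 - 1*(-96)) = -15249/2 + 128/(97 - 1*(-96)) = -15249/2 + 128/(97 + 96) = -15249/2 + 128/193 = -2942801/386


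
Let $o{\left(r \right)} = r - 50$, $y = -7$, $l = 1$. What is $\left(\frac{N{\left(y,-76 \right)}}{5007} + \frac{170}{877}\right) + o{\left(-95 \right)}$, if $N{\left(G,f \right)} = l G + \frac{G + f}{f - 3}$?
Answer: $- \frac{50233665425}{346899981} \approx -144.81$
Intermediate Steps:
$N{\left(G,f \right)} = G + \frac{G + f}{-3 + f}$ ($N{\left(G,f \right)} = 1 G + \frac{G + f}{f - 3} = G + \frac{G + f}{-3 + f}$)
$o{\left(r \right)} = -50 + r$ ($o{\left(r \right)} = r - 50 = -50 + r$)
$\left(\frac{N{\left(y,-76 \right)}}{5007} + \frac{170}{877}\right) + o{\left(-95 \right)} = \left(\frac{\frac{1}{-3 - 76} \left(-76 - -14 - -532\right)}{5007} + \frac{170}{877}\right) - 145 = \left(\frac{-76 + 14 + 532}{-79} \cdot \frac{1}{5007} + 170 \cdot \frac{1}{877}\right) - 145 = \left(\left(- \frac{1}{79}\right) 470 \cdot \frac{1}{5007} + \frac{170}{877}\right) - 145 = \left(\left(- \frac{470}{79}\right) \frac{1}{5007} + \frac{170}{877}\right) - 145 = \left(- \frac{470}{395553} + \frac{170}{877}\right) - 145 = \frac{66831820}{346899981} - 145 = - \frac{50233665425}{346899981}$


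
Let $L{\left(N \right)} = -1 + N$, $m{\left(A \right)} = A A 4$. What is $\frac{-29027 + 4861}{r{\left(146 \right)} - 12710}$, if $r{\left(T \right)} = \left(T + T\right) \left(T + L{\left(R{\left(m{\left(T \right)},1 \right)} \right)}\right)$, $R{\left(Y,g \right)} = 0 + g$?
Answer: $- \frac{12083}{14961} \approx -0.80763$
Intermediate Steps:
$m{\left(A \right)} = 4 A^{2}$ ($m{\left(A \right)} = A^{2} \cdot 4 = 4 A^{2}$)
$R{\left(Y,g \right)} = g$
$r{\left(T \right)} = 2 T^{2}$ ($r{\left(T \right)} = \left(T + T\right) \left(T + \left(-1 + 1\right)\right) = 2 T \left(T + 0\right) = 2 T T = 2 T^{2}$)
$\frac{-29027 + 4861}{r{\left(146 \right)} - 12710} = \frac{-29027 + 4861}{2 \cdot 146^{2} - 12710} = - \frac{24166}{2 \cdot 21316 - 12710} = - \frac{24166}{42632 - 12710} = - \frac{24166}{29922} = \left(-24166\right) \frac{1}{29922} = - \frac{12083}{14961}$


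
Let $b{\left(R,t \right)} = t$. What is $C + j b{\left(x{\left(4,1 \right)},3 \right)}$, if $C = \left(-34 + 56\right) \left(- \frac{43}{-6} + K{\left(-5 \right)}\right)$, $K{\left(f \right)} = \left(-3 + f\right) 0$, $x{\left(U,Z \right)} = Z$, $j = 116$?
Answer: $\frac{1517}{3} \approx 505.67$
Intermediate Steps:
$K{\left(f \right)} = 0$
$C = \frac{473}{3}$ ($C = \left(-34 + 56\right) \left(- \frac{43}{-6} + 0\right) = 22 \left(\left(-43\right) \left(- \frac{1}{6}\right) + 0\right) = 22 \left(\frac{43}{6} + 0\right) = 22 \cdot \frac{43}{6} = \frac{473}{3} \approx 157.67$)
$C + j b{\left(x{\left(4,1 \right)},3 \right)} = \frac{473}{3} + 116 \cdot 3 = \frac{473}{3} + 348 = \frac{1517}{3}$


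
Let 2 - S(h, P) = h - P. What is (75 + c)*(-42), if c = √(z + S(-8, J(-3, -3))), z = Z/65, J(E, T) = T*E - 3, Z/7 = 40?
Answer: -3150 - 84*√858/13 ≈ -3339.3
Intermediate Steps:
Z = 280 (Z = 7*40 = 280)
J(E, T) = -3 + E*T (J(E, T) = E*T - 3 = -3 + E*T)
S(h, P) = 2 + P - h (S(h, P) = 2 - (h - P) = 2 + (P - h) = 2 + P - h)
z = 56/13 (z = 280/65 = 280*(1/65) = 56/13 ≈ 4.3077)
c = 2*√858/13 (c = √(56/13 + (2 + (-3 - 3*(-3)) - 1*(-8))) = √(56/13 + (2 + (-3 + 9) + 8)) = √(56/13 + (2 + 6 + 8)) = √(56/13 + 16) = √(264/13) = 2*√858/13 ≈ 4.5064)
(75 + c)*(-42) = (75 + 2*√858/13)*(-42) = -3150 - 84*√858/13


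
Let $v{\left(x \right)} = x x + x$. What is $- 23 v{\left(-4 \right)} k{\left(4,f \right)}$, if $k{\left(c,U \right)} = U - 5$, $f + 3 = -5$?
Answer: $3588$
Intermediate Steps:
$f = -8$ ($f = -3 - 5 = -8$)
$v{\left(x \right)} = x + x^{2}$ ($v{\left(x \right)} = x^{2} + x = x + x^{2}$)
$k{\left(c,U \right)} = -5 + U$
$- 23 v{\left(-4 \right)} k{\left(4,f \right)} = - 23 \left(- 4 \left(1 - 4\right)\right) \left(-5 - 8\right) = - 23 \left(\left(-4\right) \left(-3\right)\right) \left(-13\right) = \left(-23\right) 12 \left(-13\right) = \left(-276\right) \left(-13\right) = 3588$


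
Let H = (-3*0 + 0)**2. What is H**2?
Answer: 0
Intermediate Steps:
H = 0 (H = (0 + 0)**2 = 0**2 = 0)
H**2 = 0**2 = 0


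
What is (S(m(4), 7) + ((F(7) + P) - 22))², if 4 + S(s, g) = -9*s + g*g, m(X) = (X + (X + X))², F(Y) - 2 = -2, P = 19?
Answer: 1572516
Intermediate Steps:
F(Y) = 0 (F(Y) = 2 - 2 = 0)
m(X) = 9*X² (m(X) = (X + 2*X)² = (3*X)² = 9*X²)
S(s, g) = -4 + g² - 9*s (S(s, g) = -4 + (-9*s + g*g) = -4 + (-9*s + g²) = -4 + (g² - 9*s) = -4 + g² - 9*s)
(S(m(4), 7) + ((F(7) + P) - 22))² = ((-4 + 7² - 81*4²) + ((0 + 19) - 22))² = ((-4 + 49 - 81*16) + (19 - 22))² = ((-4 + 49 - 9*144) - 3)² = ((-4 + 49 - 1296) - 3)² = (-1251 - 3)² = (-1254)² = 1572516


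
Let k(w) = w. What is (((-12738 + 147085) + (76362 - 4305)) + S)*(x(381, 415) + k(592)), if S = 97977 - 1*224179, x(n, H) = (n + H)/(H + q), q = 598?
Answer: 48160659384/1013 ≈ 4.7543e+7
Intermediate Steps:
x(n, H) = (H + n)/(598 + H) (x(n, H) = (n + H)/(H + 598) = (H + n)/(598 + H))
S = -126202 (S = 97977 - 224179 = -126202)
(((-12738 + 147085) + (76362 - 4305)) + S)*(x(381, 415) + k(592)) = (((-12738 + 147085) + (76362 - 4305)) - 126202)*((415 + 381)/(598 + 415) + 592) = ((134347 + 72057) - 126202)*(796/1013 + 592) = (206404 - 126202)*((1/1013)*796 + 592) = 80202*(796/1013 + 592) = 80202*(600492/1013) = 48160659384/1013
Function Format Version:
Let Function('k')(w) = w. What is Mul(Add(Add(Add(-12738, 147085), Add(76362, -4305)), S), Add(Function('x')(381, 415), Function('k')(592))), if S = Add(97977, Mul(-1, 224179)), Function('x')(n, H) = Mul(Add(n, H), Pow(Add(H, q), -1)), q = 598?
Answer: Rational(48160659384, 1013) ≈ 4.7543e+7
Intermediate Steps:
Function('x')(n, H) = Mul(Pow(Add(598, H), -1), Add(H, n)) (Function('x')(n, H) = Mul(Add(n, H), Pow(Add(H, 598), -1)) = Mul(Add(H, n), Pow(Add(598, H), -1)) = Mul(Pow(Add(598, H), -1), Add(H, n)))
S = -126202 (S = Add(97977, -224179) = -126202)
Mul(Add(Add(Add(-12738, 147085), Add(76362, -4305)), S), Add(Function('x')(381, 415), Function('k')(592))) = Mul(Add(Add(Add(-12738, 147085), Add(76362, -4305)), -126202), Add(Mul(Pow(Add(598, 415), -1), Add(415, 381)), 592)) = Mul(Add(Add(134347, 72057), -126202), Add(Mul(Pow(1013, -1), 796), 592)) = Mul(Add(206404, -126202), Add(Mul(Rational(1, 1013), 796), 592)) = Mul(80202, Add(Rational(796, 1013), 592)) = Mul(80202, Rational(600492, 1013)) = Rational(48160659384, 1013)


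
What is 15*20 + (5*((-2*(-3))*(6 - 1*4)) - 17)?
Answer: 343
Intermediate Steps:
15*20 + (5*((-2*(-3))*(6 - 1*4)) - 17) = 300 + (5*(6*(6 - 4)) - 17) = 300 + (5*(6*2) - 17) = 300 + (5*12 - 17) = 300 + (60 - 17) = 300 + 43 = 343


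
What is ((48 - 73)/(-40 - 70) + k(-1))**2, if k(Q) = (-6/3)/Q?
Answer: 2401/484 ≈ 4.9607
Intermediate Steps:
k(Q) = -2/Q (k(Q) = (-6*1/3)/Q = -2/Q)
((48 - 73)/(-40 - 70) + k(-1))**2 = ((48 - 73)/(-40 - 70) - 2/(-1))**2 = (-25/(-110) - 2*(-1))**2 = (-25*(-1/110) + 2)**2 = (5/22 + 2)**2 = (49/22)**2 = 2401/484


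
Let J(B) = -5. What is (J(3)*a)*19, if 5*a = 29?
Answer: -551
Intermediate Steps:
a = 29/5 (a = (1/5)*29 = 29/5 ≈ 5.8000)
(J(3)*a)*19 = -5*29/5*19 = -29*19 = -551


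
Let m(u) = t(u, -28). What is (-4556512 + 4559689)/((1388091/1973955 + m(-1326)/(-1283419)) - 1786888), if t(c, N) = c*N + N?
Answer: -2682882621921555/1508973545314347377 ≈ -0.0017780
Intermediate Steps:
t(c, N) = N + N*c (t(c, N) = N*c + N = N + N*c)
m(u) = -28 - 28*u (m(u) = -28*(1 + u) = -28 - 28*u)
(-4556512 + 4559689)/((1388091/1973955 + m(-1326)/(-1283419)) - 1786888) = (-4556512 + 4559689)/((1388091/1973955 + (-28 - 28*(-1326))/(-1283419)) - 1786888) = 3177/((1388091*(1/1973955) + (-28 + 37128)*(-1/1283419)) - 1786888) = 3177/((462697/657985 + 37100*(-1/1283419)) - 1786888) = 3177/((462697/657985 - 37100/1283419) - 1786888) = 3177/(569422877543/844470450715 - 1786888) = 3177/(-1508973545314347377/844470450715) = 3177*(-844470450715/1508973545314347377) = -2682882621921555/1508973545314347377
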